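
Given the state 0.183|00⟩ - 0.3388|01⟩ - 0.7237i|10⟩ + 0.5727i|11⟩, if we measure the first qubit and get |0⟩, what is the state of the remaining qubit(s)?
0.4752|0⟩ - 0.8799|1⟩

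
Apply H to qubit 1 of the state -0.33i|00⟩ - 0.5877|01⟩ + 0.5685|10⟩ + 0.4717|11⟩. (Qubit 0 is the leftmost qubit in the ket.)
(-0.4156 - 0.2333i)|00⟩ + (0.4156 - 0.2333i)|01⟩ + 0.7355|10⟩ + 0.06845|11⟩

H on qubit 1 mixes each pair of kets that differ only in qubit 1: amplitudes (a, b) of (|…0…⟩, |…1…⟩) become ((a + b)/√2, (a − b)/√2). Kets absent from the input have amplitude 0.
(|00⟩, |01⟩): (a, b) = (-0.33i, -0.5877) → ((-0.4156 - 0.2333i), (0.4156 - 0.2333i))
(|10⟩, |11⟩): (a, b) = (0.5685, 0.4717) → (0.7355, 0.06845)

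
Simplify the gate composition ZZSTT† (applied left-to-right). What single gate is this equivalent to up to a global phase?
S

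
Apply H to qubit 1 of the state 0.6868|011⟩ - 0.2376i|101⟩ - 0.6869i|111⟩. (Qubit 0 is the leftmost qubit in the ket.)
0.4856|001⟩ - 0.4856|011⟩ - 0.6537i|101⟩ + 0.3177i|111⟩

H on qubit 1 mixes each pair of kets that differ only in qubit 1: amplitudes (a, b) of (|…0…⟩, |…1…⟩) become ((a + b)/√2, (a − b)/√2). Kets absent from the input have amplitude 0.
(|001⟩, |011⟩): (a, b) = (0, 0.6868) → (0.4856, -0.4856)
(|101⟩, |111⟩): (a, b) = (-0.2376i, -0.6869i) → (-0.6537i, 0.3177i)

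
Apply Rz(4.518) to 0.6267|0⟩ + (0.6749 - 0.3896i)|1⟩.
(-0.398 - 0.4841i)|0⟩ + (-0.1277 + 0.7687i)|1⟩

Rz(4.518) = [[e^(−iθ/2), 0], [0, e^(iθ/2)]] with e^(±iθ/2) = cos(θ/2) ± i·sin(θ/2); θ = 4.518, cos(θ/2) ≈ -0.635151, sin(θ/2) ≈ 0.772388.
With a = amp(|0⟩) = 0.6267 and b = amp(|1⟩) = (0.6749 - 0.3896i):
new amp(|0⟩) = (-0.635151 - 0.772388i)·a = (-0.398 - 0.4841i)
new amp(|1⟩) = (-0.635151 + 0.772388i)·b = (-0.1277 + 0.7687i)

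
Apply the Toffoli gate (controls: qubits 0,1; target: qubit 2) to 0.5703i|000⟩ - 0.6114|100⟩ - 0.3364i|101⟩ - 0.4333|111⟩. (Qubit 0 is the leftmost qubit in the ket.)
0.5703i|000⟩ - 0.6114|100⟩ - 0.3364i|101⟩ - 0.4333|110⟩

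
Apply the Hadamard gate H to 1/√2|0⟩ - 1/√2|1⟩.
|1⟩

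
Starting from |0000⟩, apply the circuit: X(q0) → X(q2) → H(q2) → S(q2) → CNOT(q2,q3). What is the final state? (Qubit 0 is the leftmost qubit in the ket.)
1/√2|1000⟩ - (1/√2)i|1011⟩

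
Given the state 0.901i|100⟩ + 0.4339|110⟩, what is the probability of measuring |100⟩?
0.8118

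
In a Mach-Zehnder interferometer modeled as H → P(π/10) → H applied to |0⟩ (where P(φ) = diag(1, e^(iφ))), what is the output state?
(0.9755 + 0.1545i)|0⟩ + (0.02447 - 0.1545i)|1⟩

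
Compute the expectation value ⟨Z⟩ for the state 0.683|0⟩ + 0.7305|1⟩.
-0.06714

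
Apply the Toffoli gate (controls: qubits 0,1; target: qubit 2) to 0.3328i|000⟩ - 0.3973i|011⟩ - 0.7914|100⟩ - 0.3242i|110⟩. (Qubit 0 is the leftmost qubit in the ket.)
0.3328i|000⟩ - 0.3973i|011⟩ - 0.7914|100⟩ - 0.3242i|111⟩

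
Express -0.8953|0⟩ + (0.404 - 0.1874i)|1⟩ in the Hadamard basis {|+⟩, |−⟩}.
(-0.3474 - 0.1325i)|+⟩ + (-0.9187 + 0.1325i)|−⟩

With |ψ⟩ = α|0⟩ + β|1⟩, the Hadamard-basis coefficients are ⟨+|ψ⟩ = (α + β)/√2 and ⟨−|ψ⟩ = (α − β)/√2.
Here α = -0.8953, β = (0.404 - 0.1874i): (α + β)/√2 = (-0.3474 - 0.1325i), (α − β)/√2 = (-0.9187 + 0.1325i).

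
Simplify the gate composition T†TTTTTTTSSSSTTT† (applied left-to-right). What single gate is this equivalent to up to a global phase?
T†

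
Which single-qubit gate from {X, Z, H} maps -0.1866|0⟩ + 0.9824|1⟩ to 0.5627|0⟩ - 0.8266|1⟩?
H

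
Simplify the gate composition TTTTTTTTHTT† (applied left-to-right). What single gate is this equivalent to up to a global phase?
H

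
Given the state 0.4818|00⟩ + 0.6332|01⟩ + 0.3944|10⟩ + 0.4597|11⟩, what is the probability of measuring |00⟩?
0.2321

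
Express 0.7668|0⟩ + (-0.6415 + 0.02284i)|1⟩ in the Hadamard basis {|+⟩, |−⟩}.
(0.0886 + 0.01615i)|+⟩ + (0.9958 - 0.01615i)|−⟩

With |ψ⟩ = α|0⟩ + β|1⟩, the Hadamard-basis coefficients are ⟨+|ψ⟩ = (α + β)/√2 and ⟨−|ψ⟩ = (α − β)/√2.
Here α = 0.7668, β = (-0.6415 + 0.02284i): (α + β)/√2 = (0.0886 + 0.01615i), (α − β)/√2 = (0.9958 - 0.01615i).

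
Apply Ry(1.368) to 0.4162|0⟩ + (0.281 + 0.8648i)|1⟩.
(0.145 - 0.5465i)|0⟩ + (0.4808 + 0.6703i)|1⟩

Ry(1.368) = [[cos(θ/2), −sin(θ/2)], [sin(θ/2), cos(θ/2)]]; θ = 1.368, cos(θ/2) ≈ 0.775051, sin(θ/2) ≈ 0.631898.
With a = amp(|0⟩) = 0.4162 and b = amp(|1⟩) = (0.281 + 0.8648i):
new amp(|0⟩) = (0.775051)·a + (-0.631898)·b = (0.145 - 0.5465i)
new amp(|1⟩) = (0.631898)·a + (0.775051)·b = (0.4808 + 0.6703i)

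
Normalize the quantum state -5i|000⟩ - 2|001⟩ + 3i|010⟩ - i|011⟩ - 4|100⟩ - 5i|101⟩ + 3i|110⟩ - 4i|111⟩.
-0.488i|000⟩ - 0.1952|001⟩ + 0.2928i|010⟩ - 0.09759i|011⟩ - 0.3904|100⟩ - 0.488i|101⟩ + 0.2928i|110⟩ - 0.3904i|111⟩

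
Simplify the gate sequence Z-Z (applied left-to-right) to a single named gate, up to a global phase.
I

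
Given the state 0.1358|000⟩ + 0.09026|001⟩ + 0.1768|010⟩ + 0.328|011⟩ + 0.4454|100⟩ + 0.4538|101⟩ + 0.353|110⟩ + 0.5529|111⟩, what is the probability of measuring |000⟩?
0.01844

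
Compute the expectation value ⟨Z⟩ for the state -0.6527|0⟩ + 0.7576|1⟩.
-0.1479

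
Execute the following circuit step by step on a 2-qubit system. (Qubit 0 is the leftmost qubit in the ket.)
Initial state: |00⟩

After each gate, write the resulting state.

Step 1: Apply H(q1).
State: 1/√2|00⟩ + 1/√2|01⟩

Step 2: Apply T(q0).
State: 1/√2|00⟩ + 1/√2|01⟩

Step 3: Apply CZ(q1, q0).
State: 1/√2|00⟩ + 1/√2|01⟩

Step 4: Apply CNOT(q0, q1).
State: 1/√2|00⟩ + 1/√2|01⟩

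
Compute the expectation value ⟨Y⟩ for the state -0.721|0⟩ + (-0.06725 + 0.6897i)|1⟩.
-0.9945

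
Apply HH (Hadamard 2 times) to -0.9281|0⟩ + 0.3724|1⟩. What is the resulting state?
-0.9281|0⟩ + 0.3724|1⟩

H² = I, so an even number of Hadamards cancels: H^2 = I and the state is unchanged.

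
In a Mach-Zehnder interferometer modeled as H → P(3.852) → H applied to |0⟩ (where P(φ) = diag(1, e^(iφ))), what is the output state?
(0.121 - 0.3261i)|0⟩ + (0.879 + 0.3261i)|1⟩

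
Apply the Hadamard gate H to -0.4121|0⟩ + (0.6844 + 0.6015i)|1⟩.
(0.1925 + 0.4253i)|0⟩ + (-0.7753 - 0.4253i)|1⟩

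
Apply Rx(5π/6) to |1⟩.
-0.9659i|0⟩ + 0.2588|1⟩

Rx(5π/6) = [[cos(θ/2), −i·sin(θ/2)], [−i·sin(θ/2), cos(θ/2)]]; θ = 5π/6, cos(θ/2) ≈ 0.258819, sin(θ/2) ≈ 0.965926.
With a = amp(|0⟩) = 0 and b = amp(|1⟩) = 1:
new amp(|0⟩) = (0.258819)·a + (-0.965926i)·b = -0.9659i
new amp(|1⟩) = (-0.965926i)·a + (0.258819)·b = 0.2588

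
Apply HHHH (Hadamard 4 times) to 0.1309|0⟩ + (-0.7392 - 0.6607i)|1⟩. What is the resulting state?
0.1309|0⟩ + (-0.7392 - 0.6607i)|1⟩

H² = I, so an even number of Hadamards cancels: H^4 = I and the state is unchanged.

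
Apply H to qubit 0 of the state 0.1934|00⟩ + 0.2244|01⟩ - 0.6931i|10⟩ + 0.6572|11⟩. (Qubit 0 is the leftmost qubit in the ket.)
(0.1368 - 0.4901i)|00⟩ + 0.6234|01⟩ + (0.1368 + 0.4901i)|10⟩ - 0.306|11⟩

H on qubit 0 mixes each pair of kets that differ only in qubit 0: amplitudes (a, b) of (|…0…⟩, |…1…⟩) become ((a + b)/√2, (a − b)/√2). Kets absent from the input have amplitude 0.
(|00⟩, |10⟩): (a, b) = (0.1934, -0.6931i) → ((0.1368 - 0.4901i), (0.1368 + 0.4901i))
(|01⟩, |11⟩): (a, b) = (0.2244, 0.6572) → (0.6234, -0.306)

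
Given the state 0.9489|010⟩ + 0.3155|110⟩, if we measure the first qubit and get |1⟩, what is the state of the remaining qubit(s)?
|10⟩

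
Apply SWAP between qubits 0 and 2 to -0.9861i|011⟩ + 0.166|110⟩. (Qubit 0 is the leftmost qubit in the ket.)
0.166|011⟩ - 0.9861i|110⟩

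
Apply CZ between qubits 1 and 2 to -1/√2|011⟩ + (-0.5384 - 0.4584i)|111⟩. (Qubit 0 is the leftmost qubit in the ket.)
1/√2|011⟩ + (0.5384 + 0.4584i)|111⟩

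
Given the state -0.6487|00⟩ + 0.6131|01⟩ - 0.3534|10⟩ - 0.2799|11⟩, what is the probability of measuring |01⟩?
0.3759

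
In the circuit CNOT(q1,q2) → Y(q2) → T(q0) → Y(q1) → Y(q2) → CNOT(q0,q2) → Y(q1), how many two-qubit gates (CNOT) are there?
2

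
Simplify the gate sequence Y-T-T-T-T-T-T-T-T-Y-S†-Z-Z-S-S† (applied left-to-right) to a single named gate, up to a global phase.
S†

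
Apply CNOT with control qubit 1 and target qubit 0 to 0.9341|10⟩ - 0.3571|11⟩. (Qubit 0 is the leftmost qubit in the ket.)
-0.3571|01⟩ + 0.9341|10⟩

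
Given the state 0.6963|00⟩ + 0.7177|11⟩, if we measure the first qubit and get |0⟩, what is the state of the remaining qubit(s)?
|0⟩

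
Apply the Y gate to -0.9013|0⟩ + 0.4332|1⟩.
-0.4332i|0⟩ - 0.9013i|1⟩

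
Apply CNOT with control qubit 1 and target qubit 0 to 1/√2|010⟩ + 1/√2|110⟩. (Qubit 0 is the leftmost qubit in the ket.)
1/√2|010⟩ + 1/√2|110⟩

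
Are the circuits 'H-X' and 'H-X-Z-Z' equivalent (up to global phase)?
Yes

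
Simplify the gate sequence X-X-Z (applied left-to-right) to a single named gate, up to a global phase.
Z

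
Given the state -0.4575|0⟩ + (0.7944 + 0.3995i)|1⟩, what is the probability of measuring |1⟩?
0.7907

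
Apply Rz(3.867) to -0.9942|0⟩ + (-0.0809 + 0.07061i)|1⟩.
(0.3527 + 0.9295i)|0⟩ + (-0.03731 - 0.1007i)|1⟩

Rz(3.867) = [[e^(−iθ/2), 0], [0, e^(iθ/2)]] with e^(±iθ/2) = cos(θ/2) ± i·sin(θ/2); θ = 3.867, cos(θ/2) ≈ -0.354803, sin(θ/2) ≈ 0.934941.
With a = amp(|0⟩) = -0.9942 and b = amp(|1⟩) = (-0.0809 + 0.07061i):
new amp(|0⟩) = (-0.354803 - 0.934941i)·a = (0.3527 + 0.9295i)
new amp(|1⟩) = (-0.354803 + 0.934941i)·b = (-0.03731 - 0.1007i)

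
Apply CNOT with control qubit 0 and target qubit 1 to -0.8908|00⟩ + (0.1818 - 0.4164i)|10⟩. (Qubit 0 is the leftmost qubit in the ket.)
-0.8908|00⟩ + (0.1818 - 0.4164i)|11⟩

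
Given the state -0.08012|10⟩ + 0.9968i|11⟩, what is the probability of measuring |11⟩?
0.9936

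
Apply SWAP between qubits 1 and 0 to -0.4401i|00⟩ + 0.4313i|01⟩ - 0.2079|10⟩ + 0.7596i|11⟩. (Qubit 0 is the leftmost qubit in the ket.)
-0.4401i|00⟩ - 0.2079|01⟩ + 0.4313i|10⟩ + 0.7596i|11⟩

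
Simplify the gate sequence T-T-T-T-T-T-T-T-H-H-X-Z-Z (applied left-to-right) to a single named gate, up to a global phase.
X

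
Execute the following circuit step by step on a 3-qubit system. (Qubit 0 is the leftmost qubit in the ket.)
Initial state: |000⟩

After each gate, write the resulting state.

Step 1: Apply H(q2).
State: 1/√2|000⟩ + 1/√2|001⟩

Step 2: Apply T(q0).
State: 1/√2|000⟩ + 1/√2|001⟩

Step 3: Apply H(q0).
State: 1/2|000⟩ + 1/2|001⟩ + 1/2|100⟩ + 1/2|101⟩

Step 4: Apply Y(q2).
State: -(1/2)i|000⟩ + (1/2)i|001⟩ - (1/2)i|100⟩ + (1/2)i|101⟩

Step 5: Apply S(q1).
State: -(1/2)i|000⟩ + (1/2)i|001⟩ - (1/2)i|100⟩ + (1/2)i|101⟩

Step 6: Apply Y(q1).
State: 1/2|010⟩ - 1/2|011⟩ + 1/2|110⟩ - 1/2|111⟩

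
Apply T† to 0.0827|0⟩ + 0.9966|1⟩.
0.0827|0⟩ + (0.7047 - 0.7047i)|1⟩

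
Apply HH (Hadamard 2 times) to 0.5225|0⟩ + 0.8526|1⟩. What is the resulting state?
0.5225|0⟩ + 0.8526|1⟩

H² = I, so an even number of Hadamards cancels: H^2 = I and the state is unchanged.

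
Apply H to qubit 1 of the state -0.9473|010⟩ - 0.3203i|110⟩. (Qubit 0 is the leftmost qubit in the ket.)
-0.6698|000⟩ + 0.6698|010⟩ - 0.2265i|100⟩ + 0.2265i|110⟩

H on qubit 1 mixes each pair of kets that differ only in qubit 1: amplitudes (a, b) of (|…0…⟩, |…1…⟩) become ((a + b)/√2, (a − b)/√2). Kets absent from the input have amplitude 0.
(|000⟩, |010⟩): (a, b) = (0, -0.9473) → (-0.6698, 0.6698)
(|100⟩, |110⟩): (a, b) = (0, -0.3203i) → (-0.2265i, 0.2265i)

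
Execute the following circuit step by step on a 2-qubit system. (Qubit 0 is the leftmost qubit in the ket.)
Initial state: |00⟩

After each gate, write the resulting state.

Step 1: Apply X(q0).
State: |10⟩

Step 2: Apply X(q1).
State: |11⟩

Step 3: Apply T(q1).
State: (1/√2 + (1/√2)i)|11⟩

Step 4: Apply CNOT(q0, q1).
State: (1/√2 + (1/√2)i)|10⟩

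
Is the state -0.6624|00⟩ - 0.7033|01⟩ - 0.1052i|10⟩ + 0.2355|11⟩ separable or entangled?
Entangled

Writing the state as a|00⟩ + b|01⟩ + c|10⟩ + d|11⟩, it is a product state iff ad − bc = 0.
Here (a, b, c, d) = (-0.6624, -0.7033, -0.1052i, 0.2355): ad − bc = (-0.6624)(0.2355) − (-0.7033)(-0.1052i) = (-0.156 - 0.07399i) ≠ 0, so the state is entangled.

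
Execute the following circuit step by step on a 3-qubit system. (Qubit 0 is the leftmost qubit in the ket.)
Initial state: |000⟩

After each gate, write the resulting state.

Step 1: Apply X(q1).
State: |010⟩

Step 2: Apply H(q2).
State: 1/√2|010⟩ + 1/√2|011⟩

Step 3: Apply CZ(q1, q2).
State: 1/√2|010⟩ - 1/√2|011⟩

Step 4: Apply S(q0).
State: 1/√2|010⟩ - 1/√2|011⟩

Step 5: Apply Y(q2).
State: (1/√2)i|010⟩ + (1/√2)i|011⟩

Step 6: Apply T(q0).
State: (1/√2)i|010⟩ + (1/√2)i|011⟩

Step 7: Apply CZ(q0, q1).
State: (1/√2)i|010⟩ + (1/√2)i|011⟩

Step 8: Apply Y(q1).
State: 1/√2|000⟩ + 1/√2|001⟩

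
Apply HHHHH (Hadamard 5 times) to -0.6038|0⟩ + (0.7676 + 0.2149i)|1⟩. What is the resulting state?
(0.1158 + 0.152i)|0⟩ + (-0.9697 - 0.152i)|1⟩

H² = I, so H^5 = H: a single Hadamard. With (a, b) = (-0.6038, (0.7676 + 0.2149i)), H gives ((a + b)/√2, (a − b)/√2) = ((0.1158 + 0.152i), (-0.9697 - 0.152i)).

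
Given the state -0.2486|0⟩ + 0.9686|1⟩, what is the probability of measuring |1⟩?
0.9382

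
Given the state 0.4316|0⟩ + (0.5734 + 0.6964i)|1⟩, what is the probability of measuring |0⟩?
0.1863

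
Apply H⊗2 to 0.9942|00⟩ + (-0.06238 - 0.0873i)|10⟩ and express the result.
(0.4659 - 0.04365i)|00⟩ + (0.4659 - 0.04365i)|01⟩ + (0.5283 + 0.04365i)|10⟩ + (0.5283 + 0.04365i)|11⟩

H⊗2 gives amp(|y⟩) = (1/2) Σ_x (−1)^(x·y) amp(|x⟩), where x·y is the number of positions in which both x and y have a 1.
|00⟩: (0.9942 + (-0.06238 - 0.0873i))/2 = (0.4659 - 0.04365i)
|01⟩: (0.9942 + (-0.06238 - 0.0873i))/2 = (0.4659 - 0.04365i)
|10⟩: (0.9942 - (-0.06238 - 0.0873i))/2 = (0.5283 + 0.04365i)
|11⟩: (0.9942 - (-0.06238 - 0.0873i))/2 = (0.5283 + 0.04365i)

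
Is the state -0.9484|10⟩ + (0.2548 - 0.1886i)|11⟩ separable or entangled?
Separable

Writing the state as a|00⟩ + b|01⟩ + c|10⟩ + d|11⟩, it is a product state iff ad − bc = 0.
Here (a, b, c, d) = (0, 0, -0.9484, (0.2548 - 0.1886i)): ad − bc = (0)(0.2548 - 0.1886i) − (0)(-0.9484) = 0, so the state is separable.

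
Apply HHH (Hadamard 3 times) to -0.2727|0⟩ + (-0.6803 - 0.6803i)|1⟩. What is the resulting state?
(-0.6739 - 0.481i)|0⟩ + (0.2882 + 0.481i)|1⟩

H² = I, so H^3 = H: a single Hadamard. With (a, b) = (-0.2727, (-0.6803 - 0.6803i)), H gives ((a + b)/√2, (a − b)/√2) = ((-0.6739 - 0.481i), (0.2882 + 0.481i)).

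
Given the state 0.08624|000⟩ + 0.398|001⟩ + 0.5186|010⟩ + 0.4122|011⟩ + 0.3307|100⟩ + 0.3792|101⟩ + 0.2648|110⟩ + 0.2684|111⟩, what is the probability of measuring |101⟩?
0.1438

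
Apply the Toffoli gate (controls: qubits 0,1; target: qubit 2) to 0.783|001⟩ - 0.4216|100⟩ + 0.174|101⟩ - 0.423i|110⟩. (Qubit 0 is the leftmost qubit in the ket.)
0.783|001⟩ - 0.4216|100⟩ + 0.174|101⟩ - 0.423i|111⟩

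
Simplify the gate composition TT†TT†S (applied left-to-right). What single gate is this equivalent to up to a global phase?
S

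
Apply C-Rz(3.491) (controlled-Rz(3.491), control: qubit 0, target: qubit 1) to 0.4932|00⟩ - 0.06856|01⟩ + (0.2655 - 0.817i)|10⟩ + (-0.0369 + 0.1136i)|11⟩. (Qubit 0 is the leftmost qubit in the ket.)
0.4932|00⟩ - 0.06856|01⟩ + (-0.8507 - 0.1195i)|10⟩ + (-0.1055 - 0.05608i)|11⟩

C-Rz(3.491) leaves the control-|0⟩ kets |00⟩, |01⟩ unchanged and applies Rz(3.491) to qubit 1 on the control-|1⟩ pair (|10⟩, |11⟩).
Rz(3.491) = [[e^(−iθ/2), 0], [0, e^(iθ/2)]] with e^(±iθ/2) = cos(θ/2) ± i·sin(θ/2); θ = 3.491, cos(θ/2) ≈ -0.173816, sin(θ/2) ≈ 0.984778.
With a = amp(|10⟩) = (0.2655 - 0.817i) and b = amp(|11⟩) = (-0.0369 + 0.1136i):
new amp(|10⟩) = (-0.173816 - 0.984778i)·a = (-0.8507 - 0.1195i)
new amp(|11⟩) = (-0.173816 + 0.984778i)·b = (-0.1055 - 0.05608i)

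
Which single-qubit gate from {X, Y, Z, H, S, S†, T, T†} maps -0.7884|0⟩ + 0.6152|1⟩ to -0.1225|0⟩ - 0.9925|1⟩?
H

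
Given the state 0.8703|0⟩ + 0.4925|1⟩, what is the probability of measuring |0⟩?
0.7574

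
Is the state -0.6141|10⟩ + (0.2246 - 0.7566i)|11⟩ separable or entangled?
Separable

Writing the state as a|00⟩ + b|01⟩ + c|10⟩ + d|11⟩, it is a product state iff ad − bc = 0.
Here (a, b, c, d) = (0, 0, -0.6141, (0.2246 - 0.7566i)): ad − bc = (0)(0.2246 - 0.7566i) − (0)(-0.6141) = 0, so the state is separable.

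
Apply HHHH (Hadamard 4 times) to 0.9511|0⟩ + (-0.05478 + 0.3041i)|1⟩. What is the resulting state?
0.9511|0⟩ + (-0.05478 + 0.3041i)|1⟩

H² = I, so an even number of Hadamards cancels: H^4 = I and the state is unchanged.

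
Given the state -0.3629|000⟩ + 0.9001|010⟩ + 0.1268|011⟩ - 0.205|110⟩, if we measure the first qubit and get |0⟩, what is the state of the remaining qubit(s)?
-0.3708|00⟩ + 0.9196|10⟩ + 0.1296|11⟩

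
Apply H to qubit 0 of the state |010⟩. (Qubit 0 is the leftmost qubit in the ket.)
1/√2|010⟩ + 1/√2|110⟩

H on qubit 0 mixes each pair of kets that differ only in qubit 0: amplitudes (a, b) of (|…0…⟩, |…1…⟩) become ((a + b)/√2, (a − b)/√2). Kets absent from the input have amplitude 0.
(|010⟩, |110⟩): (a, b) = (1, 0) → (1/√2, 1/√2)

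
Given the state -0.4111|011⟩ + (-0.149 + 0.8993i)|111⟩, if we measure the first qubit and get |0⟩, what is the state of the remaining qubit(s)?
-|11⟩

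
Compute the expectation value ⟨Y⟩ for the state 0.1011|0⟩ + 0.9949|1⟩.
0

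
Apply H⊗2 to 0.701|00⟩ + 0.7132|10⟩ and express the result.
0.7071|00⟩ + 0.7071|01⟩ - 0.0061|10⟩ - 0.0061|11⟩

H⊗2 gives amp(|y⟩) = (1/2) Σ_x (−1)^(x·y) amp(|x⟩), where x·y is the number of positions in which both x and y have a 1.
|00⟩: (0.701 + 0.7132)/2 = 0.7071
|01⟩: (0.701 + 0.7132)/2 = 0.7071
|10⟩: (0.701 - 0.7132)/2 = -0.0061
|11⟩: (0.701 - 0.7132)/2 = -0.0061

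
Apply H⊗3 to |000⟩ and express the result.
1/√8|000⟩ + 1/√8|001⟩ + 1/√8|010⟩ + 1/√8|011⟩ + 1/√8|100⟩ + 1/√8|101⟩ + 1/√8|110⟩ + 1/√8|111⟩

H⊗3 gives amp(|y⟩) = (1/2√2) Σ_x (−1)^(x·y) amp(|x⟩), where x·y is the number of positions in which both x and y have a 1.
|000⟩: (1)/(2√2) = 1/√8
|001⟩: (1)/(2√2) = 1/√8
|010⟩: (1)/(2√2) = 1/√8
|011⟩: (1)/(2√2) = 1/√8
|100⟩: (1)/(2√2) = 1/√8
|101⟩: (1)/(2√2) = 1/√8
|110⟩: (1)/(2√2) = 1/√8
|111⟩: (1)/(2√2) = 1/√8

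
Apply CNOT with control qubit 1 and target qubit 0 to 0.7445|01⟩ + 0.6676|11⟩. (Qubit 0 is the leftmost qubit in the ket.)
0.6676|01⟩ + 0.7445|11⟩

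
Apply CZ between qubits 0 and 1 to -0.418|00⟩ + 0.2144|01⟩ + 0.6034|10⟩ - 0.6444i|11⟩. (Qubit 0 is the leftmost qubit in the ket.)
-0.418|00⟩ + 0.2144|01⟩ + 0.6034|10⟩ + 0.6444i|11⟩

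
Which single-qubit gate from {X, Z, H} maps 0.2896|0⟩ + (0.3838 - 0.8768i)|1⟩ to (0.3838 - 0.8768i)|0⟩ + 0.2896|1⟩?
X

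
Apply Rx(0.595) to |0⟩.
0.9561|0⟩ - 0.2931i|1⟩

Rx(0.595) = [[cos(θ/2), −i·sin(θ/2)], [−i·sin(θ/2), cos(θ/2)]]; θ = 0.595, cos(θ/2) ≈ 0.956072, sin(θ/2) ≈ 0.293131.
With a = amp(|0⟩) = 1 and b = amp(|1⟩) = 0:
new amp(|0⟩) = (0.956072)·a + (-0.293131i)·b = 0.9561
new amp(|1⟩) = (-0.293131i)·a + (0.956072)·b = -0.2931i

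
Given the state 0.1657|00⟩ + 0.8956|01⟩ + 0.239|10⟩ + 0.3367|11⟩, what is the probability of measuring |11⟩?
0.1134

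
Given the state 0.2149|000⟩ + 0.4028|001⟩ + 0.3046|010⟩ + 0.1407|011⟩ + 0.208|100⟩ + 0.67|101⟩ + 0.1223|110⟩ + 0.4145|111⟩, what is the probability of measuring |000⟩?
0.04618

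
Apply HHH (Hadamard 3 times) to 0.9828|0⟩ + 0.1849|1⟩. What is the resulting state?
0.8257|0⟩ + 0.5642|1⟩

H² = I, so H^3 = H: a single Hadamard. With (a, b) = (0.9828, 0.1849), H gives ((a + b)/√2, (a − b)/√2) = (0.8257, 0.5642).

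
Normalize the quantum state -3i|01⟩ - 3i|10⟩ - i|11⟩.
-0.6882i|01⟩ - 0.6882i|10⟩ - 0.2294i|11⟩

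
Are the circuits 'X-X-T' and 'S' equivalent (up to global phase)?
No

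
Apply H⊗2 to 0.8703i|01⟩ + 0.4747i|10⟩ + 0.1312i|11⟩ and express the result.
0.7381i|00⟩ - 0.2634i|01⟩ + 0.1322i|10⟩ - 0.6069i|11⟩

H⊗2 gives amp(|y⟩) = (1/2) Σ_x (−1)^(x·y) amp(|x⟩), where x·y is the number of positions in which both x and y have a 1.
|00⟩: (0.8703i + 0.4747i + 0.1312i)/2 = 0.7381i
|01⟩: (-0.8703i + 0.4747i - 0.1312i)/2 = -0.2634i
|10⟩: (0.8703i - 0.4747i - 0.1312i)/2 = 0.1322i
|11⟩: (-0.8703i - 0.4747i + 0.1312i)/2 = -0.6069i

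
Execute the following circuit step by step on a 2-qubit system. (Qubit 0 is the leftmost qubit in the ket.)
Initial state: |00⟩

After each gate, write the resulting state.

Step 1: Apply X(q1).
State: |01⟩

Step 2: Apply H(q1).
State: 1/√2|00⟩ - 1/√2|01⟩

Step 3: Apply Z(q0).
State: 1/√2|00⟩ - 1/√2|01⟩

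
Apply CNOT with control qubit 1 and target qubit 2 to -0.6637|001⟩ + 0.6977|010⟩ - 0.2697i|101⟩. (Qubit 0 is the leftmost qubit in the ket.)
-0.6637|001⟩ + 0.6977|011⟩ - 0.2697i|101⟩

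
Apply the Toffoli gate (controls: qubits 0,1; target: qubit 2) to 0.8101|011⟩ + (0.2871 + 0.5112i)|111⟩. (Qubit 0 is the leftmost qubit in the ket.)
0.8101|011⟩ + (0.2871 + 0.5112i)|110⟩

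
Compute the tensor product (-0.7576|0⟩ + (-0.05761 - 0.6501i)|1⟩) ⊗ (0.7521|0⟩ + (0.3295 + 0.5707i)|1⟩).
-0.5698|00⟩ + (-0.2496 - 0.4324i)|01⟩ + (-0.04333 - 0.4889i)|10⟩ + (0.352 - 0.2471i)|11⟩

amp(|b₁b₂…⟩) = product of the factor amplitudes for bits b₁, b₂, …; only kets whose every factor amplitude is nonzero survive.
|00⟩: (-0.7576)(0.7521) = -0.5698
|01⟩: (-0.7576)(0.3295 + 0.5707i) = (-0.2496 - 0.4324i)
|10⟩: (-0.05761 - 0.6501i)(0.7521) = (-0.04333 - 0.4889i)
|11⟩: (-0.05761 - 0.6501i)(0.3295 + 0.5707i) = (0.352 - 0.2471i)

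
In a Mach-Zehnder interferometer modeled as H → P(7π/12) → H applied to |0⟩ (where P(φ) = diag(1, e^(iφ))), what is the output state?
(0.3706 + 0.483i)|0⟩ + (0.6294 - 0.483i)|1⟩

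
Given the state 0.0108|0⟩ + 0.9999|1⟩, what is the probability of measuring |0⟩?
0.0001166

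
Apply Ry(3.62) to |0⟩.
-0.2369|0⟩ + 0.9715|1⟩

Ry(3.62) = [[cos(θ/2), −sin(θ/2)], [sin(θ/2), cos(θ/2)]]; θ = 3.62, cos(θ/2) ≈ -0.236929, sin(θ/2) ≈ 0.971527.
With a = amp(|0⟩) = 1 and b = amp(|1⟩) = 0:
new amp(|0⟩) = (-0.236929)·a + (-0.971527)·b = -0.2369
new amp(|1⟩) = (0.971527)·a + (-0.236929)·b = 0.9715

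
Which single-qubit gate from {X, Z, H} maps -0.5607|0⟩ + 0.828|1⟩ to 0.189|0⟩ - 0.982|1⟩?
H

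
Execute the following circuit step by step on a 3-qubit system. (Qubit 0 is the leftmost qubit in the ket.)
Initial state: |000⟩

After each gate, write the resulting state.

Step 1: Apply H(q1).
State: 1/√2|000⟩ + 1/√2|010⟩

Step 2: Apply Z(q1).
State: 1/√2|000⟩ - 1/√2|010⟩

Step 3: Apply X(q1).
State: -1/√2|000⟩ + 1/√2|010⟩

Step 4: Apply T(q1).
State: -1/√2|000⟩ + (1/2 + (1/2)i)|010⟩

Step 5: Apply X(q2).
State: -1/√2|001⟩ + (1/2 + (1/2)i)|011⟩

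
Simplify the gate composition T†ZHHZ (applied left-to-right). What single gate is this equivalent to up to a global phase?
T†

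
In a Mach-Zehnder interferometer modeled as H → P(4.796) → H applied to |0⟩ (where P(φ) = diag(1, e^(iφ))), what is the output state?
(0.5418 - 0.4983i)|0⟩ + (0.4582 + 0.4983i)|1⟩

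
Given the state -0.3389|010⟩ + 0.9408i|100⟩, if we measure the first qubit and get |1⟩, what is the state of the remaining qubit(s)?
i|00⟩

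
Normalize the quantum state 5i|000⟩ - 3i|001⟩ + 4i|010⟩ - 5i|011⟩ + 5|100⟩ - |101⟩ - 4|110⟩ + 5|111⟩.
0.4196i|000⟩ - 0.2518i|001⟩ + 0.3357i|010⟩ - 0.4196i|011⟩ + 0.4196|100⟩ - 0.08392|101⟩ - 0.3357|110⟩ + 0.4196|111⟩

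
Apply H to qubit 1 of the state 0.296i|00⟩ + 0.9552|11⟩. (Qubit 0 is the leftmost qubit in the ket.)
0.2093i|00⟩ + 0.2093i|01⟩ + 0.6754|10⟩ - 0.6754|11⟩

H on qubit 1 mixes each pair of kets that differ only in qubit 1: amplitudes (a, b) of (|…0…⟩, |…1…⟩) become ((a + b)/√2, (a − b)/√2). Kets absent from the input have amplitude 0.
(|00⟩, |01⟩): (a, b) = (0.296i, 0) → (0.2093i, 0.2093i)
(|10⟩, |11⟩): (a, b) = (0, 0.9552) → (0.6754, -0.6754)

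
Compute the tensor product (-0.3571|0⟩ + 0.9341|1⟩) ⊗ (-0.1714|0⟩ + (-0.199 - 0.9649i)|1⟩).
0.06121|00⟩ + (0.07106 + 0.3446i)|01⟩ - 0.1601|10⟩ + (-0.1859 - 0.9013i)|11⟩

amp(|b₁b₂…⟩) = product of the factor amplitudes for bits b₁, b₂, …; only kets whose every factor amplitude is nonzero survive.
|00⟩: (-0.3571)(-0.1714) = 0.06121
|01⟩: (-0.3571)(-0.199 - 0.9649i) = (0.07106 + 0.3446i)
|10⟩: (0.9341)(-0.1714) = -0.1601
|11⟩: (0.9341)(-0.199 - 0.9649i) = (-0.1859 - 0.9013i)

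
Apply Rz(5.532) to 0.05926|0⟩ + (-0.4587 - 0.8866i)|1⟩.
(-0.05513 - 0.02174i)|0⟩ + (0.752 + 0.6565i)|1⟩

Rz(5.532) = [[e^(−iθ/2), 0], [0, e^(iθ/2)]] with e^(±iθ/2) = cos(θ/2) ± i·sin(θ/2); θ = 5.532, cos(θ/2) ≈ -0.93029, sin(θ/2) ≈ 0.366824.
With a = amp(|0⟩) = 0.05926 and b = amp(|1⟩) = (-0.4587 - 0.8866i):
new amp(|0⟩) = (-0.93029 - 0.366824i)·a = (-0.05513 - 0.02174i)
new amp(|1⟩) = (-0.93029 + 0.366824i)·b = (0.752 + 0.6565i)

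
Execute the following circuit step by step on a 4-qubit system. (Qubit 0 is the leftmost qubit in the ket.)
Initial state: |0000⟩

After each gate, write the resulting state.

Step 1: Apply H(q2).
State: 1/√2|0000⟩ + 1/√2|0010⟩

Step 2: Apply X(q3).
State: 1/√2|0001⟩ + 1/√2|0011⟩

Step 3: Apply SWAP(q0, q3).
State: 1/√2|1000⟩ + 1/√2|1010⟩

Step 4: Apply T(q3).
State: 1/√2|1000⟩ + 1/√2|1010⟩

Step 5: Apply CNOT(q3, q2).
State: 1/√2|1000⟩ + 1/√2|1010⟩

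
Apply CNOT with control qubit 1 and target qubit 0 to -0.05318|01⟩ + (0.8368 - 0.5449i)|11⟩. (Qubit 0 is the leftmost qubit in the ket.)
(0.8368 - 0.5449i)|01⟩ - 0.05318|11⟩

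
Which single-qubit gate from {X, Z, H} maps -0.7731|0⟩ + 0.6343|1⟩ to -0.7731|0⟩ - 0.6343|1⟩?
Z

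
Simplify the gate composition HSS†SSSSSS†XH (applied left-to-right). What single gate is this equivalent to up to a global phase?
Z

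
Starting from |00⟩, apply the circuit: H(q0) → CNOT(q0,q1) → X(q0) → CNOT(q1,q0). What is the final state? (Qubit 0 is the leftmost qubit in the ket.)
1/√2|10⟩ + 1/√2|11⟩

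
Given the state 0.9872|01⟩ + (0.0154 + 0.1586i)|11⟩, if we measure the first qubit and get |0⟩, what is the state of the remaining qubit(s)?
|1⟩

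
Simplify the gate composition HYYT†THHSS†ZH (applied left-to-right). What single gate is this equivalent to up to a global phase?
X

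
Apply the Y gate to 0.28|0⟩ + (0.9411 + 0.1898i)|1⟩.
(0.1898 - 0.9411i)|0⟩ + 0.28i|1⟩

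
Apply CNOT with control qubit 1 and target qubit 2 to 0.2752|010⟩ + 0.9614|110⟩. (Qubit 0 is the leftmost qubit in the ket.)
0.2752|011⟩ + 0.9614|111⟩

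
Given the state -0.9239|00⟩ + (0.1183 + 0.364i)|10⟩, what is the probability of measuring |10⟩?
0.1465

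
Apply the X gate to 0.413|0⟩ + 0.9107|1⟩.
0.9107|0⟩ + 0.413|1⟩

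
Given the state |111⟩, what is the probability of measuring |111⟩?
1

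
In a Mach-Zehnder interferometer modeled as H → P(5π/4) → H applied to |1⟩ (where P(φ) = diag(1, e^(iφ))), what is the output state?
(0.8536 + (1/√8)i)|0⟩ + (0.1464 - (1/√8)i)|1⟩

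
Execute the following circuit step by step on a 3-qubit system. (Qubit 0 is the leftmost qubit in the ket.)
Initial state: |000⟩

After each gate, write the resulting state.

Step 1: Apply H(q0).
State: 1/√2|000⟩ + 1/√2|100⟩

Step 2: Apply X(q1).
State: 1/√2|010⟩ + 1/√2|110⟩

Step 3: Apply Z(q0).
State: 1/√2|010⟩ - 1/√2|110⟩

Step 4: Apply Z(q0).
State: 1/√2|010⟩ + 1/√2|110⟩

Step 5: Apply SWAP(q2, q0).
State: 1/√2|010⟩ + 1/√2|011⟩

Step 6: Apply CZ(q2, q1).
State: 1/√2|010⟩ - 1/√2|011⟩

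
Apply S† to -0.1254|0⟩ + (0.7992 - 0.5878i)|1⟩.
-0.1254|0⟩ + (-0.5878 - 0.7992i)|1⟩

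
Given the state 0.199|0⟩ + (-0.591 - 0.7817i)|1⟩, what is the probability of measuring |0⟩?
0.0396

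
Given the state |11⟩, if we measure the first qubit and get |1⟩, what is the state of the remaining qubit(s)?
|1⟩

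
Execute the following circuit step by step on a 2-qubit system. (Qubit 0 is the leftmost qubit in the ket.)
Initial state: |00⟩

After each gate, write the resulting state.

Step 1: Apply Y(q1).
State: i|01⟩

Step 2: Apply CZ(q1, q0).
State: i|01⟩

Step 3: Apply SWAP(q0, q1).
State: i|10⟩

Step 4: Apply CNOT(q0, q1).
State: i|11⟩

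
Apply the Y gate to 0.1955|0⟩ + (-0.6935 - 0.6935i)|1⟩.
(-0.6935 + 0.6935i)|0⟩ + 0.1955i|1⟩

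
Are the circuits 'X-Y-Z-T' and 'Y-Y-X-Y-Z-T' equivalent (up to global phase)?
Yes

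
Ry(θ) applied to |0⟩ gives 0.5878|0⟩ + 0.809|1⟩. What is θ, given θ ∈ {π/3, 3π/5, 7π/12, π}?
3π/5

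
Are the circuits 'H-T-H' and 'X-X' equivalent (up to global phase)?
No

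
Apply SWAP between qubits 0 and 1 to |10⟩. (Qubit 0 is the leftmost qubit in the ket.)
|01⟩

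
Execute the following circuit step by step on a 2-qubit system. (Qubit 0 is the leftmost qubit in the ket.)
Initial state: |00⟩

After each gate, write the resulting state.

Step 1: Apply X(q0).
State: |10⟩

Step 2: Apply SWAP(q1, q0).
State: |01⟩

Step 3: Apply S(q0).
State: |01⟩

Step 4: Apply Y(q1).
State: -i|00⟩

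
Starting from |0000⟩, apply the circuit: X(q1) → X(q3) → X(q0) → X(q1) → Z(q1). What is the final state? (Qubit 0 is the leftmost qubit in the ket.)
|1001⟩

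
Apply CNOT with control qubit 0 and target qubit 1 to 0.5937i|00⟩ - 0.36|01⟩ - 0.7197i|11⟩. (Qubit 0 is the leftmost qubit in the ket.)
0.5937i|00⟩ - 0.36|01⟩ - 0.7197i|10⟩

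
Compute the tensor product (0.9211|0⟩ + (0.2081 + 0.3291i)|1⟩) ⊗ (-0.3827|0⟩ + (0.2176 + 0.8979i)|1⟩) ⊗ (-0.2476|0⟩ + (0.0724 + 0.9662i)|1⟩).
0.08728|000⟩ + (-0.02552 - 0.3406i)|001⟩ + (-0.04963 - 0.2048i)|010⟩ + (-0.7846 + 0.2535i)|011⟩ + (0.01972 + 0.03118i)|100⟩ + (0.1159 - 0.08607i)|101⟩ + (0.06195 - 0.064i)|110⟩ + (-0.2678 - 0.223i)|111⟩

amp(|b₁b₂…⟩) = product of the factor amplitudes for bits b₁, b₂, …; only kets whose every factor amplitude is nonzero survive.
|000⟩: (0.9211)(-0.3827)(-0.2476) = 0.08728
|001⟩: (0.9211)(-0.3827)(0.0724 + 0.9662i) = (-0.02552 - 0.3406i)
|010⟩: (0.9211)(0.2176 + 0.8979i)(-0.2476) = (-0.04963 - 0.2048i)
|011⟩: (0.9211)(0.2176 + 0.8979i)(0.0724 + 0.9662i) = (-0.7846 + 0.2535i)
|100⟩: (0.2081 + 0.3291i)(-0.3827)(-0.2476) = (0.01972 + 0.03118i)
|101⟩: (0.2081 + 0.3291i)(-0.3827)(0.0724 + 0.9662i) = (0.1159 - 0.08607i)
|110⟩: (0.2081 + 0.3291i)(0.2176 + 0.8979i)(-0.2476) = (0.06195 - 0.064i)
|111⟩: (0.2081 + 0.3291i)(0.2176 + 0.8979i)(0.0724 + 0.9662i) = (-0.2678 - 0.223i)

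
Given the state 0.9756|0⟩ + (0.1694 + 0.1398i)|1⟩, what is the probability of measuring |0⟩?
0.9518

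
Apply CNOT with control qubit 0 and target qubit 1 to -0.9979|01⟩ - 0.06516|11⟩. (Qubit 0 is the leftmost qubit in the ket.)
-0.9979|01⟩ - 0.06516|10⟩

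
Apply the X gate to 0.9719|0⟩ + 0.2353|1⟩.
0.2353|0⟩ + 0.9719|1⟩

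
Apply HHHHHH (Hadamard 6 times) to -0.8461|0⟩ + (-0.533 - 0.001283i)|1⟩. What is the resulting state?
-0.8461|0⟩ + (-0.533 - 0.001283i)|1⟩

H² = I, so an even number of Hadamards cancels: H^6 = I and the state is unchanged.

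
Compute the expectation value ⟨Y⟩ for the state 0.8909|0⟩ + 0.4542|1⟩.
0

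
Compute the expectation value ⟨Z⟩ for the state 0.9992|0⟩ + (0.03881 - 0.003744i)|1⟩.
0.9969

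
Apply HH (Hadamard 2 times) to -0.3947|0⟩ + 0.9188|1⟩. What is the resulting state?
-0.3947|0⟩ + 0.9188|1⟩

H² = I, so an even number of Hadamards cancels: H^2 = I and the state is unchanged.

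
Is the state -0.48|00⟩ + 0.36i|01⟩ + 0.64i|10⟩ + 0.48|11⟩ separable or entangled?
Separable

Writing the state as a|00⟩ + b|01⟩ + c|10⟩ + d|11⟩, it is a product state iff ad − bc = 0.
Here (a, b, c, d) = (-0.48, 0.36i, 0.64i, 0.48): ad − bc = (-0.48)(0.48) − (0.36i)(0.64i) = 0, so the state is separable.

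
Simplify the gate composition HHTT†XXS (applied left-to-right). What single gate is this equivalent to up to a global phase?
S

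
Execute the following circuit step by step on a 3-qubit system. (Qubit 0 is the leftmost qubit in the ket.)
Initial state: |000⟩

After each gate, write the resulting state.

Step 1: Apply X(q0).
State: |100⟩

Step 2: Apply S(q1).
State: |100⟩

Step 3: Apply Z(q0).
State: -|100⟩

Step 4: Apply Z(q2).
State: -|100⟩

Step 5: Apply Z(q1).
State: -|100⟩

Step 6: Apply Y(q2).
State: -i|101⟩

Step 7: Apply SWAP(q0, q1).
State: -i|011⟩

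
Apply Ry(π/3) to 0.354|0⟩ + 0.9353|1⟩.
-0.1611|0⟩ + 0.987|1⟩

Ry(π/3) = [[cos(θ/2), −sin(θ/2)], [sin(θ/2), cos(θ/2)]]; θ = π/3, cos(θ/2) ≈ 0.866025, sin(θ/2) ≈ 0.5.
With a = amp(|0⟩) = 0.354 and b = amp(|1⟩) = 0.9353:
new amp(|0⟩) = (0.866025)·a + (-0.5)·b = -0.1611
new amp(|1⟩) = (0.5)·a + (0.866025)·b = 0.987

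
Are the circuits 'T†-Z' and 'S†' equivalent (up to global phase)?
No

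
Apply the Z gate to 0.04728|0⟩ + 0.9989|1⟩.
0.04728|0⟩ - 0.9989|1⟩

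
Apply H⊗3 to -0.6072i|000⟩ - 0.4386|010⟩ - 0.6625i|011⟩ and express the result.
(-0.1551 - 0.4489i)|000⟩ + (-0.1551 + 0.01955i)|001⟩ + (0.1551 + 0.01955i)|010⟩ + (0.1551 - 0.4489i)|011⟩ + (-0.1551 - 0.4489i)|100⟩ + (-0.1551 + 0.01955i)|101⟩ + (0.1551 + 0.01955i)|110⟩ + (0.1551 - 0.4489i)|111⟩

H⊗3 gives amp(|y⟩) = (1/2√2) Σ_x (−1)^(x·y) amp(|x⟩), where x·y is the number of positions in which both x and y have a 1.
|000⟩: (-0.6072i - 0.4386 - 0.6625i)/(2√2) = (-0.1551 - 0.4489i)
|001⟩: (-0.6072i - 0.4386 + 0.6625i)/(2√2) = (-0.1551 + 0.01955i)
|010⟩: (-0.6072i + 0.4386 + 0.6625i)/(2√2) = (0.1551 + 0.01955i)
|011⟩: (-0.6072i + 0.4386 - 0.6625i)/(2√2) = (0.1551 - 0.4489i)
|100⟩: (-0.6072i - 0.4386 - 0.6625i)/(2√2) = (-0.1551 - 0.4489i)
|101⟩: (-0.6072i - 0.4386 + 0.6625i)/(2√2) = (-0.1551 + 0.01955i)
|110⟩: (-0.6072i + 0.4386 + 0.6625i)/(2√2) = (0.1551 + 0.01955i)
|111⟩: (-0.6072i + 0.4386 - 0.6625i)/(2√2) = (0.1551 - 0.4489i)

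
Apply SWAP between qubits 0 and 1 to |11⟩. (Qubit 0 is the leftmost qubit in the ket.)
|11⟩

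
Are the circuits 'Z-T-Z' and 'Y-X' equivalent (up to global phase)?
No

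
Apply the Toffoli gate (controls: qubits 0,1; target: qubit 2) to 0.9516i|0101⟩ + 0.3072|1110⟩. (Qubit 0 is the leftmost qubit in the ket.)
0.9516i|0101⟩ + 0.3072|1100⟩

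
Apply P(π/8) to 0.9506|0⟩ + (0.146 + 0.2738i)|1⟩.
0.9506|0⟩ + (0.03011 + 0.3088i)|1⟩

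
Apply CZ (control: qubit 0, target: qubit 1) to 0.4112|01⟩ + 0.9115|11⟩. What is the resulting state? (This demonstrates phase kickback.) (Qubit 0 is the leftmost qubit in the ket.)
0.4112|01⟩ - 0.9115|11⟩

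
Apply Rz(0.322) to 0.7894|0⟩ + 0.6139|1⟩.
(0.7792 - 0.1265i)|0⟩ + (0.606 + 0.09841i)|1⟩

Rz(0.322) = [[e^(−iθ/2), 0], [0, e^(iθ/2)]] with e^(±iθ/2) = cos(θ/2) ± i·sin(θ/2); θ = 0.322, cos(θ/2) ≈ 0.987067, sin(θ/2) ≈ 0.160305.
With a = amp(|0⟩) = 0.7894 and b = amp(|1⟩) = 0.6139:
new amp(|0⟩) = (0.987067 - 0.160305i)·a = (0.7792 - 0.1265i)
new amp(|1⟩) = (0.987067 + 0.160305i)·b = (0.606 + 0.09841i)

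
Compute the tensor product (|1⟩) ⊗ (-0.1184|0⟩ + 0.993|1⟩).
-0.1184|10⟩ + 0.993|11⟩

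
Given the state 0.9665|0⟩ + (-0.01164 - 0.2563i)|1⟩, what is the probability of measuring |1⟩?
0.06583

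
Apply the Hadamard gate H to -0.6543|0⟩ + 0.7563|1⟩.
0.07212|0⟩ - 0.9974|1⟩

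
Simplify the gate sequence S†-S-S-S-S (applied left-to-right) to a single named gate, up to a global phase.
S†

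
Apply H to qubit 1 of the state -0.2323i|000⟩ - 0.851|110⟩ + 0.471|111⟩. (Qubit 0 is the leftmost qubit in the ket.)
-0.1643i|000⟩ - 0.1643i|010⟩ - 0.6017|100⟩ + 0.333|101⟩ + 0.6017|110⟩ - 0.333|111⟩

H on qubit 1 mixes each pair of kets that differ only in qubit 1: amplitudes (a, b) of (|…0…⟩, |…1…⟩) become ((a + b)/√2, (a − b)/√2). Kets absent from the input have amplitude 0.
(|000⟩, |010⟩): (a, b) = (-0.2323i, 0) → (-0.1643i, -0.1643i)
(|100⟩, |110⟩): (a, b) = (0, -0.851) → (-0.6017, 0.6017)
(|101⟩, |111⟩): (a, b) = (0, 0.471) → (0.333, -0.333)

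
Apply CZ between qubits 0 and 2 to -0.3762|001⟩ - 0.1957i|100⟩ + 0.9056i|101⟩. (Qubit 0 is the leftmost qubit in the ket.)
-0.3762|001⟩ - 0.1957i|100⟩ - 0.9056i|101⟩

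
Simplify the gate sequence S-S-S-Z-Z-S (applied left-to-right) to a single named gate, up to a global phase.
I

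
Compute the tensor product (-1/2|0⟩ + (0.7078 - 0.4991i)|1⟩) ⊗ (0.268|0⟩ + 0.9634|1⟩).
-0.134|00⟩ - 0.4817|01⟩ + (0.1897 - 0.1338i)|10⟩ + (0.6819 - 0.4808i)|11⟩

amp(|b₁b₂…⟩) = product of the factor amplitudes for bits b₁, b₂, …; only kets whose every factor amplitude is nonzero survive.
|00⟩: (-1/2)(0.268) = -0.134
|01⟩: (-1/2)(0.9634) = -0.4817
|10⟩: (0.7078 - 0.4991i)(0.268) = (0.1897 - 0.1338i)
|11⟩: (0.7078 - 0.4991i)(0.9634) = (0.6819 - 0.4808i)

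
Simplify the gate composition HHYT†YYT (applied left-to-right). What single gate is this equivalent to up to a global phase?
Y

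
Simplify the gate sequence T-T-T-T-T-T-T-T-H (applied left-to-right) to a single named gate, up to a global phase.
H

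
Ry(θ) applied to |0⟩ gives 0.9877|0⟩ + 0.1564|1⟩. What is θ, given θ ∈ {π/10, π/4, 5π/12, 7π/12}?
π/10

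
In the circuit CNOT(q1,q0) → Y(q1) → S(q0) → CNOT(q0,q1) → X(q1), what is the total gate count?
5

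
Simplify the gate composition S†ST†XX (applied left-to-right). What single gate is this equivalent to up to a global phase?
T†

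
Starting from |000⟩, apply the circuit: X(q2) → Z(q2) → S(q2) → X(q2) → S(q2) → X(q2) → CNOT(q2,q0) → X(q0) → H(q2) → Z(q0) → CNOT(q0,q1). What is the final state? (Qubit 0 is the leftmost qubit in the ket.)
-(1/√2)i|000⟩ + (1/√2)i|001⟩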